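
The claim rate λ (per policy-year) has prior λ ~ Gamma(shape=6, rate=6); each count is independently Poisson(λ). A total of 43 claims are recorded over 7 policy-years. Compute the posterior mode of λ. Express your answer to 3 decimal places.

Σxᵢ = 43, n = 7.
Posterior ∝ λ^5e^(−6λ) · λ^43e^(−7λ) = λ^48e^(−13λ), i.e. Gamma(shape=49, rate=13).
The mode of a Gamma(a, b) with a ≥ 1 (shape–rate) is (a−1)/b = 48/13 ≈ 3.692.

λ̂_MAP = 3.692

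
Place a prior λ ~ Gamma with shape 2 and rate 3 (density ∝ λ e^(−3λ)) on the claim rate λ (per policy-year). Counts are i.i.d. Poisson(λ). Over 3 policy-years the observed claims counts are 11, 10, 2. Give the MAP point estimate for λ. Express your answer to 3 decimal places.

λ̂_MAP = 4.000

Σxᵢ = 11+10+2 = 23, with n = 3.
Posterior ∝ λe^(−3λ) · λ^23e^(−3λ) = λ^24e^(−6λ), i.e. Gamma(shape=25, rate=6).
The mode of a Gamma(a, b) with a ≥ 1 (shape–rate) is (a−1)/b = 24/6 ≈ 4.000.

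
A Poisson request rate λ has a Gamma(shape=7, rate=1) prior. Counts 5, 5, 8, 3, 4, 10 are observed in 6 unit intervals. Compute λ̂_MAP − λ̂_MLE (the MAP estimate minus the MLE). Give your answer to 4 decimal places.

MAP − MLE = 0.0238

Σxᵢ = 35. Posterior is Gamma(42, 7); MAP = (42−1)/7 = 41/7 ≈ 5.85714.
MLE = x̄ = 35/6 ≈ 5.83333.
Difference = 41/7 − 35/6 = 1/42 ≈ 0.0238.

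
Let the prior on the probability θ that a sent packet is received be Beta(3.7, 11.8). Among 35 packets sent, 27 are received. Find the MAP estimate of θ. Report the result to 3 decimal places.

θ̂_MAP = 0.612

Prior: Beta(3.7, 11.8).
Data: 27 successes in 35 trials. The binomial likelihood contributes θ^27(1−θ)^8, so the posterior is Beta(3.7+27, 11.8+8) = Beta(30.7, 19.8).
For Beta(a, b) with a, b > 1 the mode is (a−1)/(a+b−2) = 29.7/48.5 ≈ 0.612.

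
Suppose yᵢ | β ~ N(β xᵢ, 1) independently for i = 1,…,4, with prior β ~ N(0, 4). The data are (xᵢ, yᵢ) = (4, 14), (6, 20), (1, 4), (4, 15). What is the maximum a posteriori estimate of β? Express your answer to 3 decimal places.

log p(β | y) = −Σ(yᵢ − βxᵢ)²/(2·1) − β²/(2·4) + const.
Setting the derivative to zero: Σxᵢ(yᵢ − βxᵢ)/1 − β/4 = 0, so β = Σxᵢyᵢ / (Σxᵢ² + σ²/τ²).
Σxᵢyᵢ = 4·14 + 6·20 + 1·4 + 4·15 = 240; Σxᵢ² = 69; σ²/τ² = 0.25.
β̂_MAP = 240 / (69 + 0.25) = 240/69.25 ≈ 3.466.

β̂_MAP = 3.466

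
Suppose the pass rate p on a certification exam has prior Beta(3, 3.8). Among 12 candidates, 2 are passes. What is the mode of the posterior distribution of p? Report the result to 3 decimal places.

Prior: Beta(3, 3.8).
Data: 2 successes in 12 trials. The binomial likelihood contributes p^2(1−p)^10, so the posterior is Beta(3+2, 3.8+10) = Beta(5, 13.8).
For Beta(a, b) with a, b > 1 the mode is (a−1)/(a+b−2) = 4/16.8 ≈ 0.238.

p̂_MAP = 0.238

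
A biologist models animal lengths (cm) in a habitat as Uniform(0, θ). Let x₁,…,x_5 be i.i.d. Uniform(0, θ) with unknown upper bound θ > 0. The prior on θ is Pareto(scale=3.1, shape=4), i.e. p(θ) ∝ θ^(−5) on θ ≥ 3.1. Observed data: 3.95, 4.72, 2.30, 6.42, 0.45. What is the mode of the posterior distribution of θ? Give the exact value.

θ̂_MAP = 6.42

The Uniform(0, θ) likelihood is θ^(−n) for θ ≥ max(xᵢ), zero otherwise. Here max(xᵢ) = 6.42.
Posterior ∝ θ^(−5) · θ^(−5) = θ^(−10) on θ ≥ max(3.1, 6.42) = 6.42.
This density is strictly decreasing in θ, so the posterior mode lies at the lower boundary of the support.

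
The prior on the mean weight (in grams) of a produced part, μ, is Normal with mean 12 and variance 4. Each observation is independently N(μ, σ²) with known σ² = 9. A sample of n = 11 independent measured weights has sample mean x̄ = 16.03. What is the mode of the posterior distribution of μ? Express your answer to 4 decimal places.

μ̂_MAP = 15.3457

n = 11, x̄ = 16.03.
For a Normal prior and Normal likelihood with known variance, the posterior is Normal; its mode equals its mean, the precision-weighted average.
Prior precision 1/σ₀² = 1/4 = 0.25; data precision n/σ² = 11/9.
μ̂ = (0.25·12 + (11/9)·16.03) / (0.25 + 11/9) = (20333/900)/(53/36) = 20333/1325 ≈ 15.3457.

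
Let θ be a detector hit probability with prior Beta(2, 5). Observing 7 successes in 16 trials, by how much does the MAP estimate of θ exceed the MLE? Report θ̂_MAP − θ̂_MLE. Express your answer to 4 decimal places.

MAP − MLE = -0.0565

Posterior is Beta(9, 14); MAP = (9−1)/(23−2) = 8/21 ≈ 0.38095.
MLE ignores the prior: θ̂_MLE = k/n = 7/16 ≈ 0.43750.
Difference = 8/21 − 7/16 = -19/336 ≈ -0.0565.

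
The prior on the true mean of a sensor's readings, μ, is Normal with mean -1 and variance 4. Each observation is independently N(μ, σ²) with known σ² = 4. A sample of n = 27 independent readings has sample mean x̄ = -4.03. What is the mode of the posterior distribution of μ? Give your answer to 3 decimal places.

μ̂_MAP = -3.922

n = 27, x̄ = -4.03.
For a Normal prior and Normal likelihood with known variance, the posterior is Normal; its mode equals its mean, the precision-weighted average.
Prior precision 1/σ₀² = 1/4 = 0.25; data precision n/σ² = 27/4 = 6.75.
μ̂ = (0.25·(-1) + 6.75·(-4.03)) / (0.25 + 6.75) = (-27.4525)/7 = -10981/2800 ≈ -3.922.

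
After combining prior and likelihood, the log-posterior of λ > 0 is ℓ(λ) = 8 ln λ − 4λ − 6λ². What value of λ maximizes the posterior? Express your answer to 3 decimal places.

λ̂_MAP = 0.667

ℓ'(λ) = 8/λ − 4 − 12λ. Setting this to zero and multiplying by λ: 12λ² + 4λ − 8 = 0.
λ = (−4 + √(4² + 4·12·8)) / (2·12) = (−4 + √400) / 24 = (−4 + 20)/24 = 2/3.
ℓ''(λ) = −8/λ² − 12 < 0, confirming a maximum.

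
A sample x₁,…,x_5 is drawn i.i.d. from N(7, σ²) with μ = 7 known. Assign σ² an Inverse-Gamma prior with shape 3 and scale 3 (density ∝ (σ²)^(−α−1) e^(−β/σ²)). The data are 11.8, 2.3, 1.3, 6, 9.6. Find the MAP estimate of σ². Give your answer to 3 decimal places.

σ̂²_MAP = 7.029

Sum of squared deviations about the known mean: SS = (11.8−7)² + (2.3−7)² + (1.3−7)² + (6−7)² + (9.6−7)² = 85.38.
The Normal likelihood contributes (σ²)^(−n/2) exp(−SS/(2σ²)), so the posterior is Inverse-Gamma(α + n/2, β + SS/2) = Inverse-Gamma(5.5, 45.69).
The mode of Inverse-Gamma(a, b) is b/(a+1) = 45.69/6.5 ≈ 7.029.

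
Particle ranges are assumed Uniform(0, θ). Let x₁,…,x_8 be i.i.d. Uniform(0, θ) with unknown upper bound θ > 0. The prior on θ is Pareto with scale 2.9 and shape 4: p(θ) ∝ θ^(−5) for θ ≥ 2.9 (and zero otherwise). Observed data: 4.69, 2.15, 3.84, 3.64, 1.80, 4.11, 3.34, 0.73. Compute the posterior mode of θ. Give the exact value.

The Uniform(0, θ) likelihood is θ^(−n) for θ ≥ max(xᵢ), zero otherwise. Here max(xᵢ) = 4.69.
Posterior ∝ θ^(−5) · θ^(−8) = θ^(−13) on θ ≥ max(2.9, 4.69) = 4.69.
This density is strictly decreasing in θ, so the posterior mode lies at the lower boundary of the support.

θ̂_MAP = 4.69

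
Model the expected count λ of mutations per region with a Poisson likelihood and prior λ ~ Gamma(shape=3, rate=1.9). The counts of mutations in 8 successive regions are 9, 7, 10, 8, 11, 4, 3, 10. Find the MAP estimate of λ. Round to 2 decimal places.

λ̂_MAP = 6.46

Σxᵢ = 9+7+10+8+11+4+3+10 = 62, with n = 8.
Posterior ∝ λ^2e^(−1.9λ) · λ^62e^(−8λ) = λ^64e^(−9.9λ), i.e. Gamma(shape=65, rate=9.9).
The mode of a Gamma(a, b) with a ≥ 1 (shape–rate) is (a−1)/b = 64/9.9 ≈ 6.46.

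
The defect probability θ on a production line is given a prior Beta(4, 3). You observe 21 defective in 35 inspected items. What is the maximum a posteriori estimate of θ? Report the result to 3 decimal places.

Prior: Beta(4, 3).
Data: 21 successes in 35 trials. The binomial likelihood contributes θ^21(1−θ)^14, so the posterior is Beta(4+21, 3+14) = Beta(25, 17).
For Beta(a, b) with a, b > 1 the mode is (a−1)/(a+b−2) = 24/40 ≈ 0.600.

θ̂_MAP = 0.600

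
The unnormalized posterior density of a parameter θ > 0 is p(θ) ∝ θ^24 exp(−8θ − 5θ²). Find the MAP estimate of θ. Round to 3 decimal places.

θ̂_MAP = 1.200

ℓ'(θ) = 24/θ − 8 − 10θ. Setting this to zero and multiplying by θ: 10θ² + 8θ − 24 = 0.
θ = (−8 + √(8² + 4·10·24)) / (2·10) = (−8 + √1024) / 20 = (−8 + 32)/20 = 6/5.
ℓ''(θ) = −24/θ² − 10 < 0, confirming a maximum.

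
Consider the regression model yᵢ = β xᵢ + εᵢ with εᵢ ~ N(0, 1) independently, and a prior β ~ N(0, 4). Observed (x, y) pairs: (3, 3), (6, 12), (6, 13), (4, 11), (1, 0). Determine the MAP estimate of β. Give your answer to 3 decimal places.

log p(β | y) = −Σ(yᵢ − βxᵢ)²/(2·1) − β²/(2·4) + const.
Setting the derivative to zero: Σxᵢ(yᵢ − βxᵢ)/1 − β/4 = 0, so β = Σxᵢyᵢ / (Σxᵢ² + σ²/τ²).
Σxᵢyᵢ = 3·3 + 6·12 + 6·13 + 4·11 + 1·0 = 203; Σxᵢ² = 98; σ²/τ² = 0.25.
β̂_MAP = 203 / (98 + 0.25) = 203/98.25 ≈ 2.066.

β̂_MAP = 2.066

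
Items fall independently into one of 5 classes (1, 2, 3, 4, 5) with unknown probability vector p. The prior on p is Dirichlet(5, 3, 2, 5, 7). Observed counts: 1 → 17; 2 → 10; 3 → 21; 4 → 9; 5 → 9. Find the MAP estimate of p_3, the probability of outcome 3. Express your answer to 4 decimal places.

MAP estimate: 0.2651

The posterior is Dirichlet(αᵢ + nᵢ) = Dirichlet(22, 13, 23, 14, 16).
For a Dirichlet(a₁,…,a_K) with all aᵢ > 1, the mode has j-th component (aⱼ − 1)/(Σaᵢ − K).
Here Σaᵢ = 88 and K = 5, so p_3 = (23 − 1)/(88 − 5) = 22/83 ≈ 0.2651.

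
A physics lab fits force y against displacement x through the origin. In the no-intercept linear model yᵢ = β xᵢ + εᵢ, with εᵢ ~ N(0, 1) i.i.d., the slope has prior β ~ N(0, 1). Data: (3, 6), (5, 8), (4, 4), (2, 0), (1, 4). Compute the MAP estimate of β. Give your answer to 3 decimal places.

log p(β | y) = −Σ(yᵢ − βxᵢ)²/(2·1) − β²/(2·1) + const.
Setting the derivative to zero: Σxᵢ(yᵢ − βxᵢ)/1 − β/1 = 0, so β = Σxᵢyᵢ / (Σxᵢ² + σ²/τ²).
Σxᵢyᵢ = 3·6 + 5·8 + 4·4 + 2·0 + 1·4 = 78; Σxᵢ² = 55; σ²/τ² = 1.
β̂_MAP = 78 / (55 + 1) = 78/56 ≈ 1.393.

β̂_MAP = 1.393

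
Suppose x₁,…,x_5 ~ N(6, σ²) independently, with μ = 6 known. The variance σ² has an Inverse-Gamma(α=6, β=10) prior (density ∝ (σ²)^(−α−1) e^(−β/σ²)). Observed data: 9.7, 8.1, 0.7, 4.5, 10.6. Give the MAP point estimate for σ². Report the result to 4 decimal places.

σ̂²_MAP = 4.7158

Sum of squared deviations about the known mean: SS = (9.7−6)² + (8.1−6)² + (0.7−6)² + (4.5−6)² + (10.6−6)² = 69.6.
The Normal likelihood contributes (σ²)^(−n/2) exp(−SS/(2σ²)), so the posterior is Inverse-Gamma(α + n/2, β + SS/2) = Inverse-Gamma(8.5, 44.8).
The mode of Inverse-Gamma(a, b) is b/(a+1) = 44.8/9.5 ≈ 4.7158.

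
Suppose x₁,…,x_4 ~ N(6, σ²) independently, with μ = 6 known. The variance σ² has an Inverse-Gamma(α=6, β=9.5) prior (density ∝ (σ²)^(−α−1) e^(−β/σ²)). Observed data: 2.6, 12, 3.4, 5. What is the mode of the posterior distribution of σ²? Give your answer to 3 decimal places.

σ̂²_MAP = 4.129

Sum of squared deviations about the known mean: SS = (2.6−6)² + (12−6)² + (3.4−6)² + (5−6)² = 55.32.
The Normal likelihood contributes (σ²)^(−n/2) exp(−SS/(2σ²)), so the posterior is Inverse-Gamma(α + n/2, β + SS/2) = Inverse-Gamma(8, 37.16).
The mode of Inverse-Gamma(a, b) is b/(a+1) = 37.16/9 ≈ 4.129.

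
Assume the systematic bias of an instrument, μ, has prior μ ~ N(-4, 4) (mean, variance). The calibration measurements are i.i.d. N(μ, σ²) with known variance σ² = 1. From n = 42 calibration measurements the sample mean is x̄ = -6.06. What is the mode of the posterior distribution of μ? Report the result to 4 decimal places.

μ̂_MAP = -6.0478

n = 42, x̄ = -6.06.
For a Normal prior and Normal likelihood with known variance, the posterior is Normal; its mode equals its mean, the precision-weighted average.
Prior precision 1/σ₀² = 1/4 = 0.25; data precision n/σ² = 42/1 = 42.
μ̂ = (0.25·(-4) + 42·(-6.06)) / (0.25 + 42) = (-255.52)/42.25 = -25552/4225 ≈ -6.0478.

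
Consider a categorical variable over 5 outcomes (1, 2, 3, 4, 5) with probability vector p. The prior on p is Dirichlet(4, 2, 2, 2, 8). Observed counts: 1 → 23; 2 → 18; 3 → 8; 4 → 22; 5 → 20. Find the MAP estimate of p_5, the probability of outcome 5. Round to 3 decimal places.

MAP estimate: 0.260

The posterior is Dirichlet(αᵢ + nᵢ) = Dirichlet(27, 20, 10, 24, 28).
For a Dirichlet(a₁,…,a_K) with all aᵢ > 1, the mode has j-th component (aⱼ − 1)/(Σaᵢ − K).
Here Σaᵢ = 109 and K = 5, so p_5 = (28 − 1)/(109 − 5) = 27/104 ≈ 0.260.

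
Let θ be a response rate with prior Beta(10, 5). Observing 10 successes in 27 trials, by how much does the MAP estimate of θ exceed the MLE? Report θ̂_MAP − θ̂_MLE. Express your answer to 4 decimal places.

MAP − MLE = 0.1046

Posterior is Beta(20, 22); MAP = (20−1)/(42−2) = 19/40 ≈ 0.47500.
MLE ignores the prior: θ̂_MLE = k/n = 10/27 ≈ 0.37037.
Difference = 19/40 − 10/27 = 113/1080 ≈ 0.1046.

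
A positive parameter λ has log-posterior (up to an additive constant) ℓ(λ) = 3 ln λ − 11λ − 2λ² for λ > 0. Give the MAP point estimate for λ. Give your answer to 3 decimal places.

λ̂_MAP = 0.250

ℓ'(λ) = 3/λ − 11 − 4λ. Setting this to zero and multiplying by λ: 4λ² + 11λ − 3 = 0.
λ = (−11 + √(11² + 4·4·3)) / (2·4) = (−11 + √169) / 8 = (−11 + 13)/8 = 1/4.
ℓ''(λ) = −3/λ² − 4 < 0, confirming a maximum.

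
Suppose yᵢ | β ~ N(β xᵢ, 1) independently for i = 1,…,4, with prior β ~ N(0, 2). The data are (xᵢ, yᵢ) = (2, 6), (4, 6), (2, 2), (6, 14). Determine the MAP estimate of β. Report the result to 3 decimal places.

β̂_MAP = 2.050

log p(β | y) = −Σ(yᵢ − βxᵢ)²/(2·1) − β²/(2·2) + const.
Setting the derivative to zero: Σxᵢ(yᵢ − βxᵢ)/1 − β/2 = 0, so β = Σxᵢyᵢ / (Σxᵢ² + σ²/τ²).
Σxᵢyᵢ = 2·6 + 4·6 + 2·2 + 6·14 = 124; Σxᵢ² = 60; σ²/τ² = 0.5.
β̂_MAP = 124 / (60 + 0.5) = 124/60.5 ≈ 2.050.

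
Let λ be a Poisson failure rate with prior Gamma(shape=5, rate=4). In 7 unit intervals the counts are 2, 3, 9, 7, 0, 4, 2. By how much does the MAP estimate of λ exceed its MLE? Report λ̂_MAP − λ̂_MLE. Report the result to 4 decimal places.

MAP − MLE = -1.0390

Σxᵢ = 27. Posterior is Gamma(32, 11); MAP = (32−1)/11 = 31/11 ≈ 2.81818.
MLE = x̄ = 27/7 ≈ 3.85714.
Difference = 31/11 − 27/7 = -80/77 ≈ -1.0390.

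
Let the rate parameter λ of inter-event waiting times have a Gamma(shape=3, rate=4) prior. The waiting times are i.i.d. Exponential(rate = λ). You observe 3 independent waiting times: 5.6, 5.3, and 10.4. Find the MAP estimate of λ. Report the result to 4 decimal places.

The Exponential(rate=λ) likelihood is ∝ λ^n e^(−λΣtᵢ). Here n = 3 and Σtᵢ = 5.6 + 5.3 + 10.4 = 21.3.
Posterior ∝ λ^2e^(−4λ) · λ^3e^(−21.3λ) = λ^5e^(−25.3λ), i.e. Gamma(6, 25.3).
Mode = (a−1)/b = 5/25.3 ≈ 0.1976.

λ̂_MAP = 0.1976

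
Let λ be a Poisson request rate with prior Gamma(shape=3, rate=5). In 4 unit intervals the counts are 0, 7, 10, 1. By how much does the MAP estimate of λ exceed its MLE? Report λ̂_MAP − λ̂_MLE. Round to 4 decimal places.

MAP − MLE = -2.2778

Σxᵢ = 18. Posterior is Gamma(21, 9); MAP = (21−1)/9 = 20/9 ≈ 2.22222.
MLE = x̄ = 18/4 ≈ 4.50000.
Difference = 20/9 − 18/4 = -41/18 ≈ -2.2778.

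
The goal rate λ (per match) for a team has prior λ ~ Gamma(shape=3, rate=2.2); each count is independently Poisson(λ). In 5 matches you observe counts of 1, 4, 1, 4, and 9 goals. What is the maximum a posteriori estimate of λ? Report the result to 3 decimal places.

Σxᵢ = 1+4+1+4+9 = 19, with n = 5.
Posterior ∝ λ^2e^(−2.2λ) · λ^19e^(−5λ) = λ^21e^(−7.2λ), i.e. Gamma(shape=22, rate=7.2).
The mode of a Gamma(a, b) with a ≥ 1 (shape–rate) is (a−1)/b = 21/7.2 ≈ 2.917.

λ̂_MAP = 2.917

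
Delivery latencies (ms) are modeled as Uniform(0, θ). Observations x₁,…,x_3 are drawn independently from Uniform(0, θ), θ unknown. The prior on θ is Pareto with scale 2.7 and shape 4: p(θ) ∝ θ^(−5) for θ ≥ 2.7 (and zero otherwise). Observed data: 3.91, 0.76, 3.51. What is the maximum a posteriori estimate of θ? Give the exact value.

θ̂_MAP = 3.91

The Uniform(0, θ) likelihood is θ^(−n) for θ ≥ max(xᵢ), zero otherwise. Here max(xᵢ) = 3.91.
Posterior ∝ θ^(−5) · θ^(−3) = θ^(−8) on θ ≥ max(2.7, 3.91) = 3.91.
This density is strictly decreasing in θ, so the posterior mode lies at the lower boundary of the support.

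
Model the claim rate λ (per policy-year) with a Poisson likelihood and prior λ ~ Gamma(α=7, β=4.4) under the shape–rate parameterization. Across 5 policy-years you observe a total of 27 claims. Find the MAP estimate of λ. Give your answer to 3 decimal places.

Σxᵢ = 27, n = 5.
Posterior ∝ λ^6e^(−4.4λ) · λ^27e^(−5λ) = λ^33e^(−9.4λ), i.e. Gamma(shape=34, rate=9.4).
The mode of a Gamma(a, b) with a ≥ 1 (shape–rate) is (a−1)/b = 33/9.4 ≈ 3.511.

λ̂_MAP = 3.511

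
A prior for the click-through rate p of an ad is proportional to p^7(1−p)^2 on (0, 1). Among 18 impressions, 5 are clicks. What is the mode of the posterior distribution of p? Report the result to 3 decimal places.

p̂_MAP = 0.444

The prior density ∝ p^7(1−p)^2 is the kernel of Beta(8, 3).
Data: 5 successes in 18 trials. The binomial likelihood contributes p^5(1−p)^13, so the posterior is Beta(8+5, 3+13) = Beta(13, 16).
For Beta(a, b) with a, b > 1 the mode is (a−1)/(a+b−2) = 12/27 ≈ 0.444.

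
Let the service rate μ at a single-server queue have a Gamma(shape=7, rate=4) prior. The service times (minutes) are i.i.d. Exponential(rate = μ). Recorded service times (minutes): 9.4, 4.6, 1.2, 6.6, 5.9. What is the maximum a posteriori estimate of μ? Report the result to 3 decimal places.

μ̂_MAP = 0.347

The Exponential(rate=μ) likelihood is ∝ μ^n e^(−μΣtᵢ). Here n = 5 and Σtᵢ = 9.4 + 4.6 + 1.2 + 6.6 + 5.9 = 27.7.
Posterior ∝ μ^6e^(−4μ) · μ^5e^(−27.7μ) = μ^11e^(−31.7μ), i.e. Gamma(12, 31.7).
Mode = (a−1)/b = 11/31.7 ≈ 0.347.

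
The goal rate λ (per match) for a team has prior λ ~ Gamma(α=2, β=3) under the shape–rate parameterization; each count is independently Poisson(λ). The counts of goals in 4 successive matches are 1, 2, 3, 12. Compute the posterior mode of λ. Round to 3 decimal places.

Σxᵢ = 1+2+3+12 = 18, with n = 4.
Posterior ∝ λe^(−3λ) · λ^18e^(−4λ) = λ^19e^(−7λ), i.e. Gamma(shape=20, rate=7).
The mode of a Gamma(a, b) with a ≥ 1 (shape–rate) is (a−1)/b = 19/7 ≈ 2.714.

λ̂_MAP = 2.714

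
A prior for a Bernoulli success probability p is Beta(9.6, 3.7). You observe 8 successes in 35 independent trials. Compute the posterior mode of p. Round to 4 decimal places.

p̂_MAP = 0.3585

Prior: Beta(9.6, 3.7).
Data: 8 successes in 35 trials. The binomial likelihood contributes p^8(1−p)^27, so the posterior is Beta(9.6+8, 3.7+27) = Beta(17.6, 30.7).
For Beta(a, b) with a, b > 1 the mode is (a−1)/(a+b−2) = 16.6/46.3 ≈ 0.3585.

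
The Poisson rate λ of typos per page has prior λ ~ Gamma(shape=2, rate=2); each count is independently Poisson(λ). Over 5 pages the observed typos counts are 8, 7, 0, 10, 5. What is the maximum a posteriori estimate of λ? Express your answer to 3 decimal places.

Σxᵢ = 8+7+0+10+5 = 30, with n = 5.
Posterior ∝ λe^(−2λ) · λ^30e^(−5λ) = λ^31e^(−7λ), i.e. Gamma(shape=32, rate=7).
The mode of a Gamma(a, b) with a ≥ 1 (shape–rate) is (a−1)/b = 31/7 ≈ 4.429.

λ̂_MAP = 4.429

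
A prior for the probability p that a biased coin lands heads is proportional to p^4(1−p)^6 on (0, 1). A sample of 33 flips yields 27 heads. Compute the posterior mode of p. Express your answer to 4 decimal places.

p̂_MAP = 0.7209

The prior density ∝ p^4(1−p)^6 is the kernel of Beta(5, 7).
Data: 27 successes in 33 trials. The binomial likelihood contributes p^27(1−p)^6, so the posterior is Beta(5+27, 7+6) = Beta(32, 13).
For Beta(a, b) with a, b > 1 the mode is (a−1)/(a+b−2) = 31/43 ≈ 0.7209.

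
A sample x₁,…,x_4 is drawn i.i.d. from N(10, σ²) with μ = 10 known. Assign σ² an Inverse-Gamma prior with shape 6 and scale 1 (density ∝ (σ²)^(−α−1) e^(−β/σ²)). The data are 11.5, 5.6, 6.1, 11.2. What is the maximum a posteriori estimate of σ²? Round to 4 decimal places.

Sum of squared deviations about the known mean: SS = (11.5−10)² + (5.6−10)² + (6.1−10)² + (11.2−10)² = 38.26.
The Normal likelihood contributes (σ²)^(−n/2) exp(−SS/(2σ²)), so the posterior is Inverse-Gamma(α + n/2, β + SS/2) = Inverse-Gamma(8, 20.13).
The mode of Inverse-Gamma(a, b) is b/(a+1) = 20.13/9 ≈ 2.2367.

σ̂²_MAP = 2.2367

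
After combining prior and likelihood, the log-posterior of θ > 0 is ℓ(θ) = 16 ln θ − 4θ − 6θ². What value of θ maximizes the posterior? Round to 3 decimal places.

ℓ'(θ) = 16/θ − 4 − 12θ. Setting this to zero and multiplying by θ: 12θ² + 4θ − 16 = 0.
θ = (−4 + √(4² + 4·12·16)) / (2·12) = (−4 + √784) / 24 = (−4 + 28)/24 = 1.
ℓ''(θ) = −16/θ² − 12 < 0, confirming a maximum.

θ̂_MAP = 1.000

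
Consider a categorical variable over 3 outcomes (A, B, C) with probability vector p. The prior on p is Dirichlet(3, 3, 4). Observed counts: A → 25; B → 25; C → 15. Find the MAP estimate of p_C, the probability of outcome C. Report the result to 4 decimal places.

The posterior is Dirichlet(αᵢ + nᵢ) = Dirichlet(28, 28, 19).
For a Dirichlet(a₁,…,a_K) with all aᵢ > 1, the mode has j-th component (aⱼ − 1)/(Σaᵢ − K).
Here Σaᵢ = 75 and K = 3, so p_C = (19 − 1)/(75 − 3) = 18/72 ≈ 0.2500.

MAP estimate of p_C = 0.2500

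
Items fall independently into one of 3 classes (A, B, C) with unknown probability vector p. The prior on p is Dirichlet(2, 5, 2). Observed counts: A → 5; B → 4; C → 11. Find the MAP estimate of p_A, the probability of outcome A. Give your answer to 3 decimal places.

MAP estimate of p_A = 0.231

The posterior is Dirichlet(αᵢ + nᵢ) = Dirichlet(7, 9, 13).
For a Dirichlet(a₁,…,a_K) with all aᵢ > 1, the mode has j-th component (aⱼ − 1)/(Σaᵢ − K).
Here Σaᵢ = 29 and K = 3, so p_A = (7 − 1)/(29 − 3) = 6/26 ≈ 0.231.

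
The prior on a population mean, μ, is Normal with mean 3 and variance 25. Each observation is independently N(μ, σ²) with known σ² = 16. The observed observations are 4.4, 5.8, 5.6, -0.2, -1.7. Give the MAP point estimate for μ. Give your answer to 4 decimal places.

μ̂_MAP = 2.8050

n = 5; x̄ = (4.4 + 5.8 + 5.6 + (-0.2) + (-1.7))/5 = 13.9/5 = 2.78.
For a Normal prior and Normal likelihood with known variance, the posterior is Normal; its mode equals its mean, the precision-weighted average.
Prior precision 1/σ₀² = 1/25 = 0.04; data precision n/σ² = 5/16 = 0.3125.
μ̂ = (0.04·3 + 0.3125·2.78) / (0.04 + 0.3125) = 0.98875/0.3525 = 791/282 ≈ 2.8050.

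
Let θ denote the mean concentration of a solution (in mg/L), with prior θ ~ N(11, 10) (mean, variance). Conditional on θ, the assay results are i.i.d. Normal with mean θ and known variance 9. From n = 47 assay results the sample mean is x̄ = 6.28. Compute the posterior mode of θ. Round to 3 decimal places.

n = 47, x̄ = 6.28.
For a Normal prior and Normal likelihood with known variance, the posterior is Normal; its mode equals its mean, the precision-weighted average.
Prior precision 1/σ₀² = 1/10 = 0.1; data precision n/σ² = 47/9.
θ̂ = (0.1·11 + (47/9)·6.28) / (0.1 + 47/9) = (15253/450)/(479/90) = 15253/2395 ≈ 6.369.

θ̂_MAP = 6.369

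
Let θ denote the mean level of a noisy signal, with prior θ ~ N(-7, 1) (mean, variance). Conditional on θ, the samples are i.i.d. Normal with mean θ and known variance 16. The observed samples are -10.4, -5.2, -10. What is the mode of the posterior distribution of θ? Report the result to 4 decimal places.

n = 3; x̄ = ((-10.4) + (-5.2) + (-10))/3 = -25.6/3 = -128/15 ≈ -8.5333.
For a Normal prior and Normal likelihood with known variance, the posterior is Normal; its mode equals its mean, the precision-weighted average.
Prior precision 1/σ₀² = 1/1 = 1; data precision n/σ² = 3/16 = 0.1875.
θ̂ = (1·(-7) + 0.1875·(-128/15)) / (1 + 0.1875) = (-8.6)/1.1875 = -688/95 ≈ -7.2421.

θ̂_MAP = -7.2421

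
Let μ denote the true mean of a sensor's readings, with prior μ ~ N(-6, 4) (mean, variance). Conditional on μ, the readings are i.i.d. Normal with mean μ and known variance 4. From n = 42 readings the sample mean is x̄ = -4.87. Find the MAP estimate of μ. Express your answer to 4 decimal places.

n = 42, x̄ = -4.87.
For a Normal prior and Normal likelihood with known variance, the posterior is Normal; its mode equals its mean, the precision-weighted average.
Prior precision 1/σ₀² = 1/4 = 0.25; data precision n/σ² = 42/4 = 10.5.
μ̂ = (0.25·(-6) + 10.5·(-4.87)) / (0.25 + 10.5) = (-52.635)/10.75 = -10527/2150 ≈ -4.8963.

μ̂_MAP = -4.8963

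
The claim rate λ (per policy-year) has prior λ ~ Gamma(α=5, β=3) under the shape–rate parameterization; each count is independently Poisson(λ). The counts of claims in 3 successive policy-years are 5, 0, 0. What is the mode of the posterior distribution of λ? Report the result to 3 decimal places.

Σxᵢ = 5+0+0 = 5, with n = 3.
Posterior ∝ λ^4e^(−3λ) · λ^5e^(−3λ) = λ^9e^(−6λ), i.e. Gamma(shape=10, rate=6).
The mode of a Gamma(a, b) with a ≥ 1 (shape–rate) is (a−1)/b = 9/6 ≈ 1.500.

λ̂_MAP = 1.500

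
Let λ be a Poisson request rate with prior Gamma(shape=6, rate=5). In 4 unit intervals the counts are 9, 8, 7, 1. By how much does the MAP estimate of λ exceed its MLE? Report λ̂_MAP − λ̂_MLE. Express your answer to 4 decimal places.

MAP − MLE = -2.9167

Σxᵢ = 25. Posterior is Gamma(31, 9); MAP = (31−1)/9 = 30/9 ≈ 3.33333.
MLE = x̄ = 25/4 ≈ 6.25000.
Difference = 30/9 − 25/4 = -35/12 ≈ -2.9167.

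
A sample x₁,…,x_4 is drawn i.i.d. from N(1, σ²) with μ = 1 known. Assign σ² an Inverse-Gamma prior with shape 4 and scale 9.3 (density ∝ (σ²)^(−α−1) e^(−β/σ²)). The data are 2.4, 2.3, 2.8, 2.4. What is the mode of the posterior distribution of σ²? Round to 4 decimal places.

σ̂²_MAP = 1.9607

Sum of squared deviations about the known mean: SS = (2.4−1)² + (2.3−1)² + (2.8−1)² + (2.4−1)² = 8.85.
The Normal likelihood contributes (σ²)^(−n/2) exp(−SS/(2σ²)), so the posterior is Inverse-Gamma(α + n/2, β + SS/2) = Inverse-Gamma(6, 13.725).
The mode of Inverse-Gamma(a, b) is b/(a+1) = 13.725/7 ≈ 1.9607.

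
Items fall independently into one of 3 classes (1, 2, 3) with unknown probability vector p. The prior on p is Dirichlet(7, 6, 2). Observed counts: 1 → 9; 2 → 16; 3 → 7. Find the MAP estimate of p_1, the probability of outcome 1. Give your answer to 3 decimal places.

The posterior is Dirichlet(αᵢ + nᵢ) = Dirichlet(16, 22, 9).
For a Dirichlet(a₁,…,a_K) with all aᵢ > 1, the mode has j-th component (aⱼ − 1)/(Σaᵢ − K).
Here Σaᵢ = 47 and K = 3, so p_1 = (16 − 1)/(47 − 3) = 15/44 ≈ 0.341.

MAP estimate: 0.341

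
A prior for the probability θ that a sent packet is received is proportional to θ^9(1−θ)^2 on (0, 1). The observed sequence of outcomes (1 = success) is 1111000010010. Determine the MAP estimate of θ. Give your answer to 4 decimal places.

The prior density ∝ θ^9(1−θ)^2 is the kernel of Beta(10, 3).
Data: 6 successes in 13 trials (from the sequence). The binomial likelihood contributes θ^6(1−θ)^7, so the posterior is Beta(10+6, 3+7) = Beta(16, 10).
For Beta(a, b) with a, b > 1 the mode is (a−1)/(a+b−2) = 15/24 ≈ 0.6250.

θ̂_MAP = 0.6250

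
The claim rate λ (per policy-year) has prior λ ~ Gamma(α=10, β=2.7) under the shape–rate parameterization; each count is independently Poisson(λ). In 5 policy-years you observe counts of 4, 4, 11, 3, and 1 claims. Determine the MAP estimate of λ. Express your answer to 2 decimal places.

λ̂_MAP = 4.16

Σxᵢ = 4+4+11+3+1 = 23, with n = 5.
Posterior ∝ λ^9e^(−2.7λ) · λ^23e^(−5λ) = λ^32e^(−7.7λ), i.e. Gamma(shape=33, rate=7.7).
The mode of a Gamma(a, b) with a ≥ 1 (shape–rate) is (a−1)/b = 32/7.7 ≈ 4.16.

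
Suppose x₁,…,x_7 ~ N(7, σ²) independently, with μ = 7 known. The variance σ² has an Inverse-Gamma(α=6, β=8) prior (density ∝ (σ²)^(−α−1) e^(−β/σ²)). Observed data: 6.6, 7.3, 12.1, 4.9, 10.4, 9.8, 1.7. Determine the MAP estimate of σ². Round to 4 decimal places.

σ̂²_MAP = 4.4838

Sum of squared deviations about the known mean: SS = (6.6−7)² + (7.3−7)² + (12.1−7)² + (4.9−7)² + (10.4−7)² + (9.8−7)² + (1.7−7)² = 78.16.
The Normal likelihood contributes (σ²)^(−n/2) exp(−SS/(2σ²)), so the posterior is Inverse-Gamma(α + n/2, β + SS/2) = Inverse-Gamma(9.5, 47.08).
The mode of Inverse-Gamma(a, b) is b/(a+1) = 47.08/10.5 ≈ 4.4838.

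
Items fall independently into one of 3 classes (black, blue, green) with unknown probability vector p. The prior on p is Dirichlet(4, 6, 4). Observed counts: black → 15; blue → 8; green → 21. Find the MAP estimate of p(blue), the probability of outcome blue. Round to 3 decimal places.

MAP estimate of p(blue) = 0.236

The posterior is Dirichlet(αᵢ + nᵢ) = Dirichlet(19, 14, 25).
For a Dirichlet(a₁,…,a_K) with all aᵢ > 1, the mode has j-th component (aⱼ − 1)/(Σaᵢ − K).
Here Σaᵢ = 58 and K = 3, so p(blue) = (14 − 1)/(58 − 3) = 13/55 ≈ 0.236.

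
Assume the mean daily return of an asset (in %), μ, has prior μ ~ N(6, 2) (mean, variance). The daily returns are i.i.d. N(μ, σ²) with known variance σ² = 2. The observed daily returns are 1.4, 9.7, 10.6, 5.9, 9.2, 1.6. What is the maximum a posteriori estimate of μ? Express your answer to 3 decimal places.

n = 6; x̄ = (1.4 + 9.7 + 10.6 + 5.9 + 9.2 + 1.6)/6 = 38.4/6 = 6.4.
For a Normal prior and Normal likelihood with known variance, the posterior is Normal; its mode equals its mean, the precision-weighted average.
Prior precision 1/σ₀² = 1/2 = 0.5; data precision n/σ² = 6/2 = 3.
μ̂ = (0.5·6 + 3·6.4) / (0.5 + 3) = 22.2/3.5 = 222/35 ≈ 6.343.

μ̂_MAP = 6.343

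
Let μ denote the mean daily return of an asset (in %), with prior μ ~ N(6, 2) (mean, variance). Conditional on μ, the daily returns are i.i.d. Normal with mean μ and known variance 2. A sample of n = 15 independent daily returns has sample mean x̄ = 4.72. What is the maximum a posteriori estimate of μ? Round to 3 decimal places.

n = 15, x̄ = 4.72.
For a Normal prior and Normal likelihood with known variance, the posterior is Normal; its mode equals its mean, the precision-weighted average.
Prior precision 1/σ₀² = 1/2 = 0.5; data precision n/σ² = 15/2 = 7.5.
μ̂ = (0.5·6 + 7.5·4.72) / (0.5 + 7.5) = 38.4/8 = 4.800.

μ̂_MAP = 4.800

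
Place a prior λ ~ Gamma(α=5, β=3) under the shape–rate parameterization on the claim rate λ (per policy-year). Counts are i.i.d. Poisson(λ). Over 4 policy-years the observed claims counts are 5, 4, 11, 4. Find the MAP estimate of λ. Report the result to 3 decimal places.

λ̂_MAP = 4.000

Σxᵢ = 5+4+11+4 = 24, with n = 4.
Posterior ∝ λ^4e^(−3λ) · λ^24e^(−4λ) = λ^28e^(−7λ), i.e. Gamma(shape=29, rate=7).
The mode of a Gamma(a, b) with a ≥ 1 (shape–rate) is (a−1)/b = 28/7 ≈ 4.000.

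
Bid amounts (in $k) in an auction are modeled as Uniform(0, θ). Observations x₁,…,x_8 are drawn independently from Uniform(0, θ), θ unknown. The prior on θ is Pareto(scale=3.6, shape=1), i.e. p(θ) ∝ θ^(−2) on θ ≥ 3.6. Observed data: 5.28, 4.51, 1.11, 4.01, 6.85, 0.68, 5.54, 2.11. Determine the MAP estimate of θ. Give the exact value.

θ̂_MAP = 6.85

The Uniform(0, θ) likelihood is θ^(−n) for θ ≥ max(xᵢ), zero otherwise. Here max(xᵢ) = 6.85.
Posterior ∝ θ^(−2) · θ^(−8) = θ^(−10) on θ ≥ max(3.6, 6.85) = 6.85.
This density is strictly decreasing in θ, so the posterior mode lies at the lower boundary of the support.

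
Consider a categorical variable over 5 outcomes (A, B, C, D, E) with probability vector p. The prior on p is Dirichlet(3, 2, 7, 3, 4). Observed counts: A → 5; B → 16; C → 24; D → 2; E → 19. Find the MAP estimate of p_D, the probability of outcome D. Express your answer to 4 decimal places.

MAP estimate of p_D = 0.0500

The posterior is Dirichlet(αᵢ + nᵢ) = Dirichlet(8, 18, 31, 5, 23).
For a Dirichlet(a₁,…,a_K) with all aᵢ > 1, the mode has j-th component (aⱼ − 1)/(Σaᵢ − K).
Here Σaᵢ = 85 and K = 5, so p_D = (5 − 1)/(85 − 5) = 4/80 ≈ 0.0500.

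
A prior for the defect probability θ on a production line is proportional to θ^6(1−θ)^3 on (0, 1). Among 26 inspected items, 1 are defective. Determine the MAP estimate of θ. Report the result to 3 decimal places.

θ̂_MAP = 0.200

The prior density ∝ θ^6(1−θ)^3 is the kernel of Beta(7, 4).
Data: 1 success in 26 trials. The binomial likelihood contributes θ(1−θ)^25, so the posterior is Beta(7+1, 4+25) = Beta(8, 29).
For Beta(a, b) with a, b > 1 the mode is (a−1)/(a+b−2) = 7/35 ≈ 0.200.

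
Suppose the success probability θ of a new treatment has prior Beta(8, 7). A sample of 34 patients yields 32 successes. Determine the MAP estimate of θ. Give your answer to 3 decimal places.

θ̂_MAP = 0.830

Prior: Beta(8, 7).
Data: 32 successes in 34 trials. The binomial likelihood contributes θ^32(1−θ)^2, so the posterior is Beta(8+32, 7+2) = Beta(40, 9).
For Beta(a, b) with a, b > 1 the mode is (a−1)/(a+b−2) = 39/47 ≈ 0.830.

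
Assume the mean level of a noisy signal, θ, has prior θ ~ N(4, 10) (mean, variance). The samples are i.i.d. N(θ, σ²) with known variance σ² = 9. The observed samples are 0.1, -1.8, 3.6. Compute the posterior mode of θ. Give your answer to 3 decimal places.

n = 3; x̄ = (0.1 + (-1.8) + 3.6)/3 = 1.9/3 = 19/30 ≈ 0.6333.
For a Normal prior and Normal likelihood with known variance, the posterior is Normal; its mode equals its mean, the precision-weighted average.
Prior precision 1/σ₀² = 1/10 = 0.1; data precision n/σ² = 3/9 = 1/3.
θ̂ = (0.1·4 + (1/3)·(19/30)) / (0.1 + 1/3) = (11/18)/(13/30) = 55/39 ≈ 1.410.

θ̂_MAP = 1.410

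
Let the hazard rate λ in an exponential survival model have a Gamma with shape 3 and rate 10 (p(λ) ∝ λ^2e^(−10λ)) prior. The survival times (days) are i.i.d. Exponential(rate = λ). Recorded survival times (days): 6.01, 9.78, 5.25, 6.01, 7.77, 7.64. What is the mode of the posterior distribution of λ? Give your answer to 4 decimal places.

The Exponential(rate=λ) likelihood is ∝ λ^n e^(−λΣtᵢ). Here n = 6 and Σtᵢ = 6.01 + 9.78 + 5.25 + 6.01 + 7.77 + 7.64 = 42.46.
Posterior ∝ λ^2e^(−10λ) · λ^6e^(−42.46λ) = λ^8e^(−52.46λ), i.e. Gamma(9, 52.46).
Mode = (a−1)/b = 8/52.46 ≈ 0.1525.

λ̂_MAP = 0.1525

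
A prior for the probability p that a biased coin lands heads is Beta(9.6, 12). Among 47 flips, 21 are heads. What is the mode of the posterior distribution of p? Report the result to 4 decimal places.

Prior: Beta(9.6, 12).
Data: 21 successes in 47 trials. The binomial likelihood contributes p^21(1−p)^26, so the posterior is Beta(9.6+21, 12+26) = Beta(30.6, 38).
For Beta(a, b) with a, b > 1 the mode is (a−1)/(a+b−2) = 29.6/66.6 ≈ 0.4444.

p̂_MAP = 0.4444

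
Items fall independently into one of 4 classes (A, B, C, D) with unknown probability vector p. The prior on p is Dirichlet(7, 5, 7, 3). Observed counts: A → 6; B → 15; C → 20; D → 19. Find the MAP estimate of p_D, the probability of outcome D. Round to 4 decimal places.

MAP estimate of p_D = 0.2692

The posterior is Dirichlet(αᵢ + nᵢ) = Dirichlet(13, 20, 27, 22).
For a Dirichlet(a₁,…,a_K) with all aᵢ > 1, the mode has j-th component (aⱼ − 1)/(Σaᵢ − K).
Here Σaᵢ = 82 and K = 4, so p_D = (22 − 1)/(82 − 4) = 21/78 ≈ 0.2692.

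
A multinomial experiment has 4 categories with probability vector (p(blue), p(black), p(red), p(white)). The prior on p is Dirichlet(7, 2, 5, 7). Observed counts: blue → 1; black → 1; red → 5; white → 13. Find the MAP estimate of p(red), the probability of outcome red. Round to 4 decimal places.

The posterior is Dirichlet(αᵢ + nᵢ) = Dirichlet(8, 3, 10, 20).
For a Dirichlet(a₁,…,a_K) with all aᵢ > 1, the mode has j-th component (aⱼ − 1)/(Σaᵢ − K).
Here Σaᵢ = 41 and K = 4, so p(red) = (10 − 1)/(41 − 4) = 9/37 ≈ 0.2432.

MAP estimate of p(red) = 0.2432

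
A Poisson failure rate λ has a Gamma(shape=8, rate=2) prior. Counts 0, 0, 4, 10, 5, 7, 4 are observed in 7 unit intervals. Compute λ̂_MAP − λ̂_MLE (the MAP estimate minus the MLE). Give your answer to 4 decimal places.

MAP − MLE = -0.1746

Σxᵢ = 30. Posterior is Gamma(38, 9); MAP = (38−1)/9 = 37/9 ≈ 4.11111.
MLE = x̄ = 30/7 ≈ 4.28571.
Difference = 37/9 − 30/7 = -11/63 ≈ -0.1746.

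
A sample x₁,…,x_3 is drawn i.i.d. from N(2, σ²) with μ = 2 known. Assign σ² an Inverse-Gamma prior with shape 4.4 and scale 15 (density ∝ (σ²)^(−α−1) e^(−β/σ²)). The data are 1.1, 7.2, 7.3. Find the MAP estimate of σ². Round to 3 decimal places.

σ̂²_MAP = 6.228

Sum of squared deviations about the known mean: SS = (1.1−2)² + (7.2−2)² + (7.3−2)² = 55.94.
The Normal likelihood contributes (σ²)^(−n/2) exp(−SS/(2σ²)), so the posterior is Inverse-Gamma(α + n/2, β + SS/2) = Inverse-Gamma(5.9, 42.97).
The mode of Inverse-Gamma(a, b) is b/(a+1) = 42.97/6.9 ≈ 6.228.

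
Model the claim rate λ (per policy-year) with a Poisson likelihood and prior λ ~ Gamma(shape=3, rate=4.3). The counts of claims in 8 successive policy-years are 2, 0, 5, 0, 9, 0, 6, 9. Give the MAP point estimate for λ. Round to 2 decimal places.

λ̂_MAP = 2.68

Σxᵢ = 2+0+5+0+9+0+6+9 = 31, with n = 8.
Posterior ∝ λ^2e^(−4.3λ) · λ^31e^(−8λ) = λ^33e^(−12.3λ), i.e. Gamma(shape=34, rate=12.3).
The mode of a Gamma(a, b) with a ≥ 1 (shape–rate) is (a−1)/b = 33/12.3 ≈ 2.68.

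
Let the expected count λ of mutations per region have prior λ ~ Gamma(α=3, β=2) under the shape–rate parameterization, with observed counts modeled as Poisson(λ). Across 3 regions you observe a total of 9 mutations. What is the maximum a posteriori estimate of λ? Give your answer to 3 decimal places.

λ̂_MAP = 2.200

Σxᵢ = 9, n = 3.
Posterior ∝ λ^2e^(−2λ) · λ^9e^(−3λ) = λ^11e^(−5λ), i.e. Gamma(shape=12, rate=5).
The mode of a Gamma(a, b) with a ≥ 1 (shape–rate) is (a−1)/b = 11/5 ≈ 2.200.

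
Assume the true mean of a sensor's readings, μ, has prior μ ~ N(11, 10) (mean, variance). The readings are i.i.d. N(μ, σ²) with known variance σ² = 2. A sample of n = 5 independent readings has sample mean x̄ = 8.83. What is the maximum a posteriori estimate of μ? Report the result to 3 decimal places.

n = 5, x̄ = 8.83.
For a Normal prior and Normal likelihood with known variance, the posterior is Normal; its mode equals its mean, the precision-weighted average.
Prior precision 1/σ₀² = 1/10 = 0.1; data precision n/σ² = 5/2 = 2.5.
μ̂ = (0.1·11 + 2.5·8.83) / (0.1 + 2.5) = 23.175/2.6 = 927/104 ≈ 8.913.

μ̂_MAP = 8.913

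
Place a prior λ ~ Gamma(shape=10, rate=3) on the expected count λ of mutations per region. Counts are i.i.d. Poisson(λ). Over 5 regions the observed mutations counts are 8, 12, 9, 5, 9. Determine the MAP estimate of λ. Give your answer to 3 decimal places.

λ̂_MAP = 6.500

Σxᵢ = 8+12+9+5+9 = 43, with n = 5.
Posterior ∝ λ^9e^(−3λ) · λ^43e^(−5λ) = λ^52e^(−8λ), i.e. Gamma(shape=53, rate=8).
The mode of a Gamma(a, b) with a ≥ 1 (shape–rate) is (a−1)/b = 52/8 ≈ 6.500.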